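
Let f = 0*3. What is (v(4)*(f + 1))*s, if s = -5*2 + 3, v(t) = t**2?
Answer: -112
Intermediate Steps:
f = 0
s = -7 (s = -10 + 3 = -7)
(v(4)*(f + 1))*s = (4**2*(0 + 1))*(-7) = (16*1)*(-7) = 16*(-7) = -112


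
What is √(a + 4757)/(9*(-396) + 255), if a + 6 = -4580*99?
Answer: -I*√448669/3309 ≈ -0.20243*I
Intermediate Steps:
a = -453426 (a = -6 - 4580*99 = -6 - 453420 = -453426)
√(a + 4757)/(9*(-396) + 255) = √(-453426 + 4757)/(9*(-396) + 255) = √(-448669)/(-3564 + 255) = (I*√448669)/(-3309) = (I*√448669)*(-1/3309) = -I*√448669/3309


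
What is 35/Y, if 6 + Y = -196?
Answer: -35/202 ≈ -0.17327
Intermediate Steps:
Y = -202 (Y = -6 - 196 = -202)
35/Y = 35/(-202) = 35*(-1/202) = -35/202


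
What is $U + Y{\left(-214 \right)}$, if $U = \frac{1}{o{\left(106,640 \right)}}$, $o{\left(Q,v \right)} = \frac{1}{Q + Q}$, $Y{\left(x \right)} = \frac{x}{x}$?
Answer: $213$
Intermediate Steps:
$Y{\left(x \right)} = 1$
$o{\left(Q,v \right)} = \frac{1}{2 Q}$
$U = 212$ ($U = \frac{1}{\frac{1}{2} \cdot \frac{1}{106}} = \frac{1}{\frac{1}{212}} = 212$)
$U + Y{\left(-214 \right)} = 212 + 1 = 213$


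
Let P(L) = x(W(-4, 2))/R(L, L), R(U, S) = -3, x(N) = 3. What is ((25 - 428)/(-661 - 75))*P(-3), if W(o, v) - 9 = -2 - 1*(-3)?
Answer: -403/736 ≈ -0.54755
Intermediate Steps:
W(o, v) = 10 (W(o, v) = 9 + (-2 - 1*(-3)) = 9 + (-2 + 3) = 9 + 1 = 10)
P(L) = -1 (P(L) = 3/(-3) = 3*(-1/3) = -1)
((25 - 428)/(-661 - 75))*P(-3) = ((25 - 428)/(-661 - 75))*(-1) = -403/(-736)*(-1) = -403*(-1/736)*(-1) = (403/736)*(-1) = -403/736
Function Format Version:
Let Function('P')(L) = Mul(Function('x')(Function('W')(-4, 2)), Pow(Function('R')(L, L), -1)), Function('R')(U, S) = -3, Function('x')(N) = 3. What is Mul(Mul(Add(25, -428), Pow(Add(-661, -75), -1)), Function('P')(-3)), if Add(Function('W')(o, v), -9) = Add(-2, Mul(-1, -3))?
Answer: Rational(-403, 736) ≈ -0.54755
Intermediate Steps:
Function('W')(o, v) = 10 (Function('W')(o, v) = Add(9, Add(-2, Mul(-1, -3))) = Add(9, Add(-2, 3)) = Add(9, 1) = 10)
Function('P')(L) = -1 (Function('P')(L) = Mul(3, Pow(-3, -1)) = Mul(3, Rational(-1, 3)) = -1)
Mul(Mul(Add(25, -428), Pow(Add(-661, -75), -1)), Function('P')(-3)) = Mul(Mul(Add(25, -428), Pow(Add(-661, -75), -1)), -1) = Mul(Mul(-403, Pow(-736, -1)), -1) = Mul(Mul(-403, Rational(-1, 736)), -1) = Mul(Rational(403, 736), -1) = Rational(-403, 736)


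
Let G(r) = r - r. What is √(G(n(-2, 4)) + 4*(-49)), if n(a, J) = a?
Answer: 14*I ≈ 14.0*I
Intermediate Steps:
G(r) = 0
√(G(n(-2, 4)) + 4*(-49)) = √(0 + 4*(-49)) = √(0 - 196) = √(-196) = 14*I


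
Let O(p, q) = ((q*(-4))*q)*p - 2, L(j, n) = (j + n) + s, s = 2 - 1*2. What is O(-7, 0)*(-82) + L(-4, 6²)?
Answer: 196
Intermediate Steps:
s = 0 (s = 2 - 2 = 0)
L(j, n) = j + n (L(j, n) = (j + n) + 0 = j + n)
O(p, q) = -2 - 4*p*q² (O(p, q) = ((-4*q)*q)*p - 2 = (-4*q²)*p - 2 = -4*p*q² - 2 = -2 - 4*p*q²)
O(-7, 0)*(-82) + L(-4, 6²) = (-2 - 4*(-7)*0²)*(-82) + (-4 + 6²) = (-2 - 4*(-7)*0)*(-82) + (-4 + 36) = (-2 + 0)*(-82) + 32 = -2*(-82) + 32 = 164 + 32 = 196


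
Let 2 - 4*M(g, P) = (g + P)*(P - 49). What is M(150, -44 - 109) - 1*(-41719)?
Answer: 41568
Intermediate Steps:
M(g, P) = ½ - (-49 + P)*(P + g)/4 (M(g, P) = ½ - (g + P)*(P - 49)/4 = ½ - (P + g)*(-49 + P)/4 = ½ - (-49 + P)*(P + g)/4)
M(150, -44 - 109) - 1*(-41719) = (½ - (-44 - 109)²/4 + 49*(-44 - 109)/4 + (49/4)*150 - ¼*(-44 - 109)*150) - 1*(-41719) = (½ - ¼*(-153)² + (49/4)*(-153) + 3675/2 - ¼*(-153)*150) + 41719 = (½ - ¼*23409 - 7497/4 + 3675/2 + 11475/2) + 41719 = (½ - 23409/4 - 7497/4 + 3675/2 + 11475/2) + 41719 = -151 + 41719 = 41568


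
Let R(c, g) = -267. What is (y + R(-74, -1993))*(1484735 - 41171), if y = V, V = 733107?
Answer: 1057901441760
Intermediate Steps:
y = 733107
(y + R(-74, -1993))*(1484735 - 41171) = (733107 - 267)*(1484735 - 41171) = 732840*1443564 = 1057901441760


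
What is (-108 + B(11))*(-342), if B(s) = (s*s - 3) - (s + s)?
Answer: 4104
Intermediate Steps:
B(s) = -3 + s**2 - 2*s (B(s) = (s**2 - 3) - 2*s = (-3 + s**2) - 2*s = -3 + s**2 - 2*s)
(-108 + B(11))*(-342) = (-108 + (-3 + 11**2 - 2*11))*(-342) = (-108 + (-3 + 121 - 22))*(-342) = (-108 + 96)*(-342) = -12*(-342) = 4104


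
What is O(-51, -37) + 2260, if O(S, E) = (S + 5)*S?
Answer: 4606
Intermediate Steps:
O(S, E) = S*(5 + S) (O(S, E) = (5 + S)*S = S*(5 + S))
O(-51, -37) + 2260 = -51*(5 - 51) + 2260 = -51*(-46) + 2260 = 2346 + 2260 = 4606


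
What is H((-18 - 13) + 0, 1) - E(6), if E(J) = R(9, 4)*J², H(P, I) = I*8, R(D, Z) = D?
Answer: -316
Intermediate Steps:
H(P, I) = 8*I
E(J) = 9*J²
H((-18 - 13) + 0, 1) - E(6) = 8*1 - 9*6² = 8 - 9*36 = 8 - 1*324 = 8 - 324 = -316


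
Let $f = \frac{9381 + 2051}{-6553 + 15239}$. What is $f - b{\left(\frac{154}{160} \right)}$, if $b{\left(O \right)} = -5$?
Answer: $\frac{27431}{4343} \approx 6.3161$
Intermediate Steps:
$f = \frac{5716}{4343}$ ($f = \frac{11432}{8686} = 11432 \cdot \frac{1}{8686} = \frac{5716}{4343} \approx 1.3161$)
$f - b{\left(\frac{154}{160} \right)} = \frac{5716}{4343} - -5 = \frac{5716}{4343} + 5 = \frac{27431}{4343}$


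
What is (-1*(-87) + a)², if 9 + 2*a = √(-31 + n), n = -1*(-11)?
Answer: 27205/4 + 165*I*√5 ≈ 6801.3 + 368.95*I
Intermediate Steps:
n = 11
a = -9/2 + I*√5 (a = -9/2 + √(-31 + 11)/2 = -9/2 + √(-20)/2 = -9/2 + (2*I*√5)/2 = -9/2 + I*√5 ≈ -4.5 + 2.2361*I)
(-1*(-87) + a)² = (-1*(-87) + (-9/2 + I*√5))² = (87 + (-9/2 + I*√5))² = (165/2 + I*√5)²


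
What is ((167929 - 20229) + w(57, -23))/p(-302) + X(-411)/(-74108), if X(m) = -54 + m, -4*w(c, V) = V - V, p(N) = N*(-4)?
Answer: 1368289165/11190308 ≈ 122.27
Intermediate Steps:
p(N) = -4*N
w(c, V) = 0 (w(c, V) = -(V - V)/4 = -¼*0 = 0)
((167929 - 20229) + w(57, -23))/p(-302) + X(-411)/(-74108) = ((167929 - 20229) + 0)/((-4*(-302))) + (-54 - 411)/(-74108) = (147700 + 0)/1208 - 465*(-1/74108) = 147700*(1/1208) + 465/74108 = 36925/302 + 465/74108 = 1368289165/11190308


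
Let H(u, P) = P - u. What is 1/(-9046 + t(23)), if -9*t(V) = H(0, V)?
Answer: -9/81437 ≈ -0.00011051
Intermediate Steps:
t(V) = -V/9 (t(V) = -(V - 1*0)/9 = -(V + 0)/9 = -V/9)
1/(-9046 + t(23)) = 1/(-9046 - ⅑*23) = 1/(-9046 - 23/9) = 1/(-81437/9) = -9/81437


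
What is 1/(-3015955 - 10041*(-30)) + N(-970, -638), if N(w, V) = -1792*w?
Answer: 4718843583999/2714725 ≈ 1.7382e+6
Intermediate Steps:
1/(-3015955 - 10041*(-30)) + N(-970, -638) = 1/(-3015955 - 10041*(-30)) - 1792*(-970) = 1/(-3015955 + 301230) + 1738240 = 1/(-2714725) + 1738240 = -1/2714725 + 1738240 = 4718843583999/2714725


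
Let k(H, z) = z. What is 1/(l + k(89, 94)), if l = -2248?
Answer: -1/2154 ≈ -0.00046425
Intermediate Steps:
1/(l + k(89, 94)) = 1/(-2248 + 94) = 1/(-2154) = -1/2154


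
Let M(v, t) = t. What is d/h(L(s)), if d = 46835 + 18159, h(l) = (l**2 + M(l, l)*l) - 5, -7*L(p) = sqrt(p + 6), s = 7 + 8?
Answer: -454958/29 ≈ -15688.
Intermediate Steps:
s = 15
L(p) = -sqrt(6 + p)/7 (L(p) = -sqrt(p + 6)/7 = -sqrt(6 + p)/7)
h(l) = -5 + 2*l**2 (h(l) = (l**2 + l*l) - 5 = (l**2 + l**2) - 5 = 2*l**2 - 5 = -5 + 2*l**2)
d = 64994
d/h(L(s)) = 64994/(-5 + 2*(-sqrt(6 + 15)/7)**2) = 64994/(-5 + 2*(-sqrt(21)/7)**2) = 64994/(-5 + 2*(3/7)) = 64994/(-5 + 6/7) = 64994/(-29/7) = 64994*(-7/29) = -454958/29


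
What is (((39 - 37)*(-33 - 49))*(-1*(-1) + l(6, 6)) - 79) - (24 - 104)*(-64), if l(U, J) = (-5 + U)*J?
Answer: -6347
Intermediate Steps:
l(U, J) = J*(-5 + U)
(((39 - 37)*(-33 - 49))*(-1*(-1) + l(6, 6)) - 79) - (24 - 104)*(-64) = (((39 - 37)*(-33 - 49))*(-1*(-1) + 6*(-5 + 6)) - 79) - (24 - 104)*(-64) = ((2*(-82))*(1 + 6*1) - 79) - (-80)*(-64) = (-164*(1 + 6) - 79) - 1*5120 = (-164*7 - 79) - 5120 = (-1148 - 79) - 5120 = -1227 - 5120 = -6347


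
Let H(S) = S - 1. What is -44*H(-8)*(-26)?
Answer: -10296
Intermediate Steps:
H(S) = -1 + S
-44*H(-8)*(-26) = -44*(-1 - 8)*(-26) = -44*(-9)*(-26) = 396*(-26) = -10296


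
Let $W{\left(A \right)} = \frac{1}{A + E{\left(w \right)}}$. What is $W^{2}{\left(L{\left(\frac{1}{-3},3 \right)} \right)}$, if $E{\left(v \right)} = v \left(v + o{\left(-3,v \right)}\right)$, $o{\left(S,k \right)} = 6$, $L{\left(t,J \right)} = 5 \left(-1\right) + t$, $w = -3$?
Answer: $\frac{9}{1849} \approx 0.0048675$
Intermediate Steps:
$L{\left(t,J \right)} = -5 + t$
$E{\left(v \right)} = v \left(6 + v\right)$ ($E{\left(v \right)} = v \left(v + 6\right) = v \left(6 + v\right)$)
$W{\left(A \right)} = \frac{1}{-9 + A}$ ($W{\left(A \right)} = \frac{1}{A - 3 \left(6 - 3\right)} = \frac{1}{A - 9} = \frac{1}{-9 + A}$)
$W^{2}{\left(L{\left(\frac{1}{-3},3 \right)} \right)} = \left(\frac{1}{-9 - \left(5 - \frac{1}{-3}\right)}\right)^{2} = \left(\frac{1}{-9 - \frac{16}{3}}\right)^{2} = \left(\frac{1}{- \frac{43}{3}}\right)^{2} = \left(- \frac{3}{43}\right)^{2} = \frac{9}{1849}$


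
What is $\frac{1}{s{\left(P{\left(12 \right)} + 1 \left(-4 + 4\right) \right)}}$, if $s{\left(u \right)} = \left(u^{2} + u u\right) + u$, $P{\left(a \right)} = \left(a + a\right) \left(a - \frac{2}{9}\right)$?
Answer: $\frac{9}{1440752} \approx 6.2467 \cdot 10^{-6}$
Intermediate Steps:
$P{\left(a \right)} = 2 a \left(- \frac{2}{9} + a\right)$ ($P{\left(a \right)} = 2 a \left(a - \frac{2}{9}\right) = 2 a \left(- \frac{2}{9} + a\right)$)
$s{\left(u \right)} = u + 2 u^{2}$ ($s{\left(u \right)} = \left(u^{2} + u^{2}\right) + u = 2 u^{2} + u = u + 2 u^{2}$)
$\frac{1}{s{\left(P{\left(12 \right)} + 1 \left(-4 + 4\right) \right)}} = \frac{1}{\left(\frac{2}{9} \cdot 12 \left(-2 + 9 \cdot 12\right) + 1 \left(-4 + 4\right)\right) \left(1 + 2 \left(\frac{2}{9} \cdot 12 \left(-2 + 9 \cdot 12\right) + 1 \left(-4 + 4\right)\right)\right)} = \frac{1}{\left(\frac{2}{9} \cdot 12 \left(-2 + 108\right) + 1 \cdot 0\right) \left(1 + 2 \left(\frac{2}{9} \cdot 12 \left(-2 + 108\right) + 1 \cdot 0\right)\right)} = \frac{1}{\left(\frac{2}{9} \cdot 12 \cdot 106 + 0\right) \left(1 + 2 \left(\frac{2}{9} \cdot 12 \cdot 106 + 0\right)\right)} = \frac{1}{\left(\frac{848}{3} + 0\right) \left(1 + 2 \left(\frac{848}{3} + 0\right)\right)} = \frac{1}{\frac{848}{3} \left(1 + 2 \cdot \frac{848}{3}\right)} = \frac{1}{\frac{848}{3} \left(1 + \frac{1696}{3}\right)} = \frac{1}{\frac{848}{3} \cdot \frac{1699}{3}} = \frac{1}{\frac{1440752}{9}} = \frac{9}{1440752}$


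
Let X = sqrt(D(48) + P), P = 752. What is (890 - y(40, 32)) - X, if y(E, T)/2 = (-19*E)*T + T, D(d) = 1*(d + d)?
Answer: 49466 - 4*sqrt(53) ≈ 49437.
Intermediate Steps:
D(d) = 2*d (D(d) = 1*(2*d) = 2*d)
y(E, T) = 2*T - 38*E*T (y(E, T) = 2*((-19*E)*T + T) = 2*(-19*E*T + T) = 2*(T - 19*E*T) = 2*T - 38*E*T)
X = 4*sqrt(53) (X = sqrt(2*48 + 752) = sqrt(96 + 752) = sqrt(848) = 4*sqrt(53) ≈ 29.120)
(890 - y(40, 32)) - X = (890 - 2*32*(1 - 19*40)) - 4*sqrt(53) = (890 - 2*32*(1 - 760)) - 4*sqrt(53) = (890 - 2*32*(-759)) - 4*sqrt(53) = (890 - 1*(-48576)) - 4*sqrt(53) = (890 + 48576) - 4*sqrt(53) = 49466 - 4*sqrt(53)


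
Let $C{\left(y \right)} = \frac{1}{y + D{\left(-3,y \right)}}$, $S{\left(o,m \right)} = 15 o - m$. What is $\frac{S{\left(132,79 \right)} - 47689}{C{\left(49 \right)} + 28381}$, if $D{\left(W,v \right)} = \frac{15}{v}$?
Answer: $- \frac{110623808}{68568545} \approx -1.6133$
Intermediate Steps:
$S{\left(o,m \right)} = - m + 15 o$
$C{\left(y \right)} = \frac{1}{y + \frac{15}{y}}$
$\frac{S{\left(132,79 \right)} - 47689}{C{\left(49 \right)} + 28381} = \frac{\left(\left(-1\right) 79 + 15 \cdot 132\right) - 47689}{\frac{49}{15 + 49^{2}} + 28381} = \frac{\left(-79 + 1980\right) - 47689}{\frac{49}{15 + 2401} + 28381} = \frac{1901 - 47689}{\frac{49}{2416} + 28381} = - \frac{45788}{49 \cdot \frac{1}{2416} + 28381} = - \frac{45788}{\frac{49}{2416} + 28381} = - \frac{45788}{\frac{68568545}{2416}} = \left(-45788\right) \frac{2416}{68568545} = - \frac{110623808}{68568545}$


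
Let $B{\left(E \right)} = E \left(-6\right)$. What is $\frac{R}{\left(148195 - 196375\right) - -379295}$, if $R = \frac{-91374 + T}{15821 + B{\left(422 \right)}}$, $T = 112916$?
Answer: $\frac{21542}{4400187235} \approx 4.8957 \cdot 10^{-6}$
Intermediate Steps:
$B{\left(E \right)} = - 6 E$
$R = \frac{21542}{13289}$ ($R = \frac{-91374 + 112916}{15821 - 2532} = \frac{21542}{15821 - 2532} = \frac{21542}{13289} \approx 1.621$)
$\frac{R}{\left(148195 - 196375\right) - -379295} = \frac{21542}{13289 \left(\left(148195 - 196375\right) - -379295\right)} = \frac{21542}{13289 \left(\left(148195 - 196375\right) + 379295\right)} = \frac{21542}{13289 \left(-48180 + 379295\right)} = \frac{21542}{13289 \cdot 331115} = \frac{21542}{13289} \cdot \frac{1}{331115} = \frac{21542}{4400187235}$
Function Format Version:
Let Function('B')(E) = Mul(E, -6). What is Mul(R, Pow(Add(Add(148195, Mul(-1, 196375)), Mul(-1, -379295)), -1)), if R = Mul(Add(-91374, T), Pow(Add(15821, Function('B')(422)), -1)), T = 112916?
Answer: Rational(21542, 4400187235) ≈ 4.8957e-6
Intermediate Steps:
Function('B')(E) = Mul(-6, E)
R = Rational(21542, 13289) (R = Mul(Add(-91374, 112916), Pow(Add(15821, Mul(-6, 422)), -1)) = Mul(21542, Pow(Add(15821, -2532), -1)) = Mul(21542, Pow(13289, -1)) = Mul(21542, Rational(1, 13289)) = Rational(21542, 13289) ≈ 1.6210)
Mul(R, Pow(Add(Add(148195, Mul(-1, 196375)), Mul(-1, -379295)), -1)) = Mul(Rational(21542, 13289), Pow(Add(Add(148195, Mul(-1, 196375)), Mul(-1, -379295)), -1)) = Mul(Rational(21542, 13289), Pow(Add(Add(148195, -196375), 379295), -1)) = Mul(Rational(21542, 13289), Pow(Add(-48180, 379295), -1)) = Mul(Rational(21542, 13289), Pow(331115, -1)) = Mul(Rational(21542, 13289), Rational(1, 331115)) = Rational(21542, 4400187235)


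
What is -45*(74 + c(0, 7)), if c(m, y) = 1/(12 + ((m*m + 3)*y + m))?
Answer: -36645/11 ≈ -3331.4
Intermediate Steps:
c(m, y) = 1/(12 + m + y*(3 + m²)) (c(m, y) = 1/(12 + ((m² + 3)*y + m)) = 1/(12 + ((3 + m²)*y + m)) = 1/(12 + (y*(3 + m²) + m)) = 1/(12 + (m + y*(3 + m²))) = 1/(12 + m + y*(3 + m²)))
-45*(74 + c(0, 7)) = -45*(74 + 1/(12 + 0 + 3*7 + 7*0²)) = -45*(74 + 1/(12 + 0 + 21 + 7*0)) = -45*(74 + 1/(12 + 0 + 21 + 0)) = -45*(74 + 1/33) = -45*2443/33 = -36645/11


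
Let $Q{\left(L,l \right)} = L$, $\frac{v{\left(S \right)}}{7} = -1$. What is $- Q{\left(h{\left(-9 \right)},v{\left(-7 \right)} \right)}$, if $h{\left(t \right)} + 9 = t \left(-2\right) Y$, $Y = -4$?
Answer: $81$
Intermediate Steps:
$v{\left(S \right)} = -7$ ($v{\left(S \right)} = 7 \left(-1\right) = -7$)
$h{\left(t \right)} = -9 + 8 t$ ($h{\left(t \right)} = -9 + t \left(-2\right) \left(-4\right) = -9 + - 2 t \left(-4\right) = -9 + 8 t$)
$- Q{\left(h{\left(-9 \right)},v{\left(-7 \right)} \right)} = - (-9 + 8 \left(-9\right)) = - (-9 - 72) = \left(-1\right) \left(-81\right) = 81$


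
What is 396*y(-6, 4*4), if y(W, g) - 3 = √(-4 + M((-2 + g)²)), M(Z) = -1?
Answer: 1188 + 396*I*√5 ≈ 1188.0 + 885.48*I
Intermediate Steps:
y(W, g) = 3 + I*√5 (y(W, g) = 3 + √(-4 - 1) = 3 + √(-5) = 3 + I*√5)
396*y(-6, 4*4) = 396*(3 + I*√5) = 1188 + 396*I*√5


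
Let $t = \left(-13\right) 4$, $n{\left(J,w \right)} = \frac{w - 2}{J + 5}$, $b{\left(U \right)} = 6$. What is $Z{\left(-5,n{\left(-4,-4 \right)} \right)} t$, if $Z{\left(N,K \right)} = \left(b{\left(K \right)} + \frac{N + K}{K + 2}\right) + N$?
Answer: $-195$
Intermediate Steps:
$n{\left(J,w \right)} = \frac{-2 + w}{5 + J}$
$t = -52$
$Z{\left(N,K \right)} = 6 + N + \frac{K + N}{2 + K}$ ($Z{\left(N,K \right)} = \left(6 + \frac{N + K}{K + 2}\right) + N = \left(6 + \frac{K + N}{2 + K}\right) + N = 6 + N + \frac{K + N}{2 + K}$)
$Z{\left(-5,n{\left(-4,-4 \right)} \right)} t = \frac{12 + 3 \left(-5\right) + 7 \frac{-2 - 4}{5 - 4} + \frac{-2 - 4}{5 - 4} \left(-5\right)}{2 + \frac{-2 - 4}{5 - 4}} \left(-52\right) = \frac{12 - 15 + 7 \cdot 1^{-1} \left(-6\right) + 1^{-1} \left(-6\right) \left(-5\right)}{2 + 1^{-1} \left(-6\right)} \left(-52\right) = \frac{12 - 15 + 7 \cdot 1 \left(-6\right) + 1 \left(-6\right) \left(-5\right)}{2 + 1 \left(-6\right)} \left(-52\right) = \frac{12 - 15 + 7 \left(-6\right) - -30}{2 - 6} \left(-52\right) = \frac{12 - 15 - 42 + 30}{-4} \left(-52\right) = \left(- \frac{1}{4}\right) \left(-15\right) \left(-52\right) = \frac{15}{4} \left(-52\right) = -195$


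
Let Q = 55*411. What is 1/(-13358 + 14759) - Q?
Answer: -31669604/1401 ≈ -22605.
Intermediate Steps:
Q = 22605
1/(-13358 + 14759) - Q = 1/(-13358 + 14759) - 1*22605 = 1/1401 - 22605 = -31669604/1401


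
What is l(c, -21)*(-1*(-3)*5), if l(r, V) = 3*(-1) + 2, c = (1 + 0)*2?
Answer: -15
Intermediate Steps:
c = 2 (c = 1*2 = 2)
l(r, V) = -1 (l(r, V) = -3 + 2 = -1)
l(c, -21)*(-1*(-3)*5) = -(-1*(-3))*5 = -3*5 = -1*15 = -15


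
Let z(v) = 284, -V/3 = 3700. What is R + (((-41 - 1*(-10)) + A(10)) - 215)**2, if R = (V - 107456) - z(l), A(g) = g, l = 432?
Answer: -63144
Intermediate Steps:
V = -11100 (V = -3*3700 = -11100)
R = -118840 (R = (-11100 - 107456) - 1*284 = -118556 - 284 = -118840)
R + (((-41 - 1*(-10)) + A(10)) - 215)**2 = -118840 + (((-41 - 1*(-10)) + 10) - 215)**2 = -118840 + (((-41 + 10) + 10) - 215)**2 = -118840 + ((-31 + 10) - 215)**2 = -118840 + (-21 - 215)**2 = -118840 + (-236)**2 = -118840 + 55696 = -63144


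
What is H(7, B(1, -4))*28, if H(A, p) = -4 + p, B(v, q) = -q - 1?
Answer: -28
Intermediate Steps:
B(v, q) = -1 - q
H(7, B(1, -4))*28 = (-4 + (-1 - 1*(-4)))*28 = (-4 + (-1 + 4))*28 = (-4 + 3)*28 = -1*28 = -28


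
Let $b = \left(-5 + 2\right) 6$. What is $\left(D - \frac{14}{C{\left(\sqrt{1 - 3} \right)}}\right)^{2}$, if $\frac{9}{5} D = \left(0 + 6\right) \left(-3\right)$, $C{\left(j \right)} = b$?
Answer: $\frac{6889}{81} \approx 85.049$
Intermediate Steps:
$b = -18$ ($b = \left(-3\right) 6 = -18$)
$C{\left(j \right)} = -18$
$D = -10$ ($D = \frac{5 \left(0 + 6\right) \left(-3\right)}{9} = \frac{5 \cdot 6 \left(-3\right)}{9} = \frac{5}{9} \left(-18\right) = -10$)
$\left(D - \frac{14}{C{\left(\sqrt{1 - 3} \right)}}\right)^{2} = \left(-10 - \frac{14}{-18}\right)^{2} = \left(-10 - - \frac{7}{9}\right)^{2} = \left(-10 + \frac{7}{9}\right)^{2} = \left(- \frac{83}{9}\right)^{2} = \frac{6889}{81}$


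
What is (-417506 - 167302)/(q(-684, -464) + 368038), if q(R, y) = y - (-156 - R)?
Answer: -292404/183523 ≈ -1.5933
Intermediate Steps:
q(R, y) = 156 + R + y (q(R, y) = y + (156 + R) = 156 + R + y)
(-417506 - 167302)/(q(-684, -464) + 368038) = (-417506 - 167302)/((156 - 684 - 464) + 368038) = -584808/(-992 + 368038) = -584808/367046 = -584808*1/367046 = -292404/183523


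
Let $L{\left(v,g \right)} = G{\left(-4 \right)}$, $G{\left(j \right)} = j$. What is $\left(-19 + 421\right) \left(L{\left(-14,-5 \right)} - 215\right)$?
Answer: $-88038$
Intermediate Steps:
$L{\left(v,g \right)} = -4$
$\left(-19 + 421\right) \left(L{\left(-14,-5 \right)} - 215\right) = \left(-19 + 421\right) \left(-4 - 215\right) = 402 \left(-219\right) = -88038$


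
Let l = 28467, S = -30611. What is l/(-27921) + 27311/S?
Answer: -544651256/284896577 ≈ -1.9118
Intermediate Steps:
l/(-27921) + 27311/S = 28467/(-27921) + 27311/(-30611) = 28467*(-1/27921) + 27311*(-1/30611) = -9489/9307 - 27311/30611 = -544651256/284896577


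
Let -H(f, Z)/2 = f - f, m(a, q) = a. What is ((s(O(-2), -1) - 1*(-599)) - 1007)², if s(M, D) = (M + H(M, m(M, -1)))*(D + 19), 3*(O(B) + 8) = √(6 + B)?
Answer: 291600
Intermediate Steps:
H(f, Z) = 0 (H(f, Z) = -2*(f - f) = -2*0 = 0)
O(B) = -8 + √(6 + B)/3
s(M, D) = M*(19 + D) (s(M, D) = (M + 0)*(D + 19) = M*(19 + D))
((s(O(-2), -1) - 1*(-599)) - 1007)² = (((-8 + √(6 - 2)/3)*(19 - 1) - 1*(-599)) - 1007)² = (((-8 + √4/3)*18 + 599) - 1007)² = (((-8 + (⅓)*2)*18 + 599) - 1007)² = (((-8 + ⅔)*18 + 599) - 1007)² = ((-22/3*18 + 599) - 1007)² = ((-132 + 599) - 1007)² = (467 - 1007)² = (-540)² = 291600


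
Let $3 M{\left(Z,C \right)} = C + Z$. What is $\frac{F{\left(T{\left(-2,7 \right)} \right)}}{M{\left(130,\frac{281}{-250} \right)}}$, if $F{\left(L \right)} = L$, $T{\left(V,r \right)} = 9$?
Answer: $\frac{6750}{32219} \approx 0.2095$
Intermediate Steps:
$M{\left(Z,C \right)} = \frac{C}{3} + \frac{Z}{3}$ ($M{\left(Z,C \right)} = \frac{C + Z}{3} = \frac{C}{3} + \frac{Z}{3}$)
$\frac{F{\left(T{\left(-2,7 \right)} \right)}}{M{\left(130,\frac{281}{-250} \right)}} = \frac{9}{\frac{281 \frac{1}{-250}}{3} + \frac{1}{3} \cdot 130} = \frac{9}{\frac{281 \left(- \frac{1}{250}\right)}{3} + \frac{130}{3}} = \frac{9}{\frac{1}{3} \left(- \frac{281}{250}\right) + \frac{130}{3}} = \frac{9}{- \frac{281}{750} + \frac{130}{3}} = \frac{9}{\frac{32219}{750}} = 9 \cdot \frac{750}{32219} = \frac{6750}{32219}$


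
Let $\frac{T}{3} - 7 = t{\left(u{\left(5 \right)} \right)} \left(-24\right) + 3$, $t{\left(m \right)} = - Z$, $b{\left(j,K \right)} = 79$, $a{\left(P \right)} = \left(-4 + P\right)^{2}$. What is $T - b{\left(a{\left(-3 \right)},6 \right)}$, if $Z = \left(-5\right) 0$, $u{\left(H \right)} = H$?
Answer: $-49$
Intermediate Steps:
$Z = 0$
$t{\left(m \right)} = 0$ ($t{\left(m \right)} = \left(-1\right) 0 = 0$)
$T = 30$ ($T = 21 + 3 \left(0 \left(-24\right) + 3\right) = 21 + 3 \left(0 + 3\right) = 21 + 3 \cdot 3 = 21 + 9 = 30$)
$T - b{\left(a{\left(-3 \right)},6 \right)} = 30 - 79 = -49$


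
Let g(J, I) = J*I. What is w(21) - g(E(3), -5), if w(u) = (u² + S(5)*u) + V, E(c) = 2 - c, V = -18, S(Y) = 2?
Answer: 460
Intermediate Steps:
w(u) = -18 + u² + 2*u (w(u) = (u² + 2*u) - 18 = -18 + u² + 2*u)
g(J, I) = I*J
w(21) - g(E(3), -5) = (-18 + 21² + 2*21) - (-5)*(2 - 1*3) = (-18 + 441 + 42) - (-5)*(2 - 3) = 465 - (-5)*(-1) = 465 - 1*5 = 465 - 5 = 460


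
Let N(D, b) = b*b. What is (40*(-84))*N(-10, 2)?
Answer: -13440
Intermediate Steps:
N(D, b) = b²
(40*(-84))*N(-10, 2) = (40*(-84))*2² = -3360*4 = -13440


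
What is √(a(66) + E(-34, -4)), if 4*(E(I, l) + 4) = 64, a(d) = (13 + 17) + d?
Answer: 6*√3 ≈ 10.392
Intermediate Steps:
a(d) = 30 + d
E(I, l) = 12 (E(I, l) = -4 + (¼)*64 = -4 + 16 = 12)
√(a(66) + E(-34, -4)) = √((30 + 66) + 12) = √(96 + 12) = √108 = 6*√3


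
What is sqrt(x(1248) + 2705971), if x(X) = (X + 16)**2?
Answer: sqrt(4303667) ≈ 2074.5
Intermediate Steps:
x(X) = (16 + X)**2
sqrt(x(1248) + 2705971) = sqrt((16 + 1248)**2 + 2705971) = sqrt(1264**2 + 2705971) = sqrt(1597696 + 2705971) = sqrt(4303667)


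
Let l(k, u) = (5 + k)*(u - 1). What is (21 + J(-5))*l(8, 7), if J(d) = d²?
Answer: 3588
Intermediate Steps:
l(k, u) = (-1 + u)*(5 + k) (l(k, u) = (5 + k)*(-1 + u) = (-1 + u)*(5 + k))
(21 + J(-5))*l(8, 7) = (21 + (-5)²)*(-5 - 1*8 + 5*7 + 8*7) = (21 + 25)*(-5 - 8 + 35 + 56) = 46*78 = 3588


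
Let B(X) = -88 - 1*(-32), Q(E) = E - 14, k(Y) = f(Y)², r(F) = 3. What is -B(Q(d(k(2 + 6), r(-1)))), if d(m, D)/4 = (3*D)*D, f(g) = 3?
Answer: 56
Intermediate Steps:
k(Y) = 9 (k(Y) = 3² = 9)
d(m, D) = 12*D² (d(m, D) = 4*((3*D)*D) = 4*(3*D²) = 12*D²)
Q(E) = -14 + E
B(X) = -56 (B(X) = -88 + 32 = -56)
-B(Q(d(k(2 + 6), r(-1)))) = -1*(-56) = 56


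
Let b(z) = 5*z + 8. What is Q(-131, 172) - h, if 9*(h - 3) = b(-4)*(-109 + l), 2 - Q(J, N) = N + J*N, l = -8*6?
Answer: 66449/3 ≈ 22150.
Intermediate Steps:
l = -48
Q(J, N) = 2 - N - J*N (Q(J, N) = 2 - (N + J*N) = 2 + (-N - J*N) = 2 - N - J*N)
b(z) = 8 + 5*z
h = 637/3 (h = 3 + ((8 + 5*(-4))*(-109 - 48))/9 = 3 + ((8 - 20)*(-157))/9 = 3 + (-12*(-157))/9 = 3 + (1/9)*1884 = 3 + 628/3 = 637/3 ≈ 212.33)
Q(-131, 172) - h = (2 - 1*172 - 1*(-131)*172) - 1*637/3 = (2 - 172 + 22532) - 637/3 = 22362 - 637/3 = 66449/3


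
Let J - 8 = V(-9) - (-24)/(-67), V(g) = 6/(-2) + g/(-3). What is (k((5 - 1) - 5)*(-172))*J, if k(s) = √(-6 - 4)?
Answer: -88064*I*√10/67 ≈ -4156.5*I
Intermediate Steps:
V(g) = -3 - g/3 (V(g) = 6*(-½) + g*(-⅓) = -3 - g/3)
k(s) = I*√10 (k(s) = √(-10) = I*√10)
J = 512/67 (J = 8 + ((-3 - ⅓*(-9)) - (-24)/(-67)) = 8 + ((-3 + 3) - (-24)*(-1)/67) = 8 + (0 - 1*24/67) = 8 + (0 - 24/67) = 8 - 24/67 = 512/67 ≈ 7.6418)
(k((5 - 1) - 5)*(-172))*J = ((I*√10)*(-172))*(512/67) = -172*I*√10*(512/67) = -88064*I*√10/67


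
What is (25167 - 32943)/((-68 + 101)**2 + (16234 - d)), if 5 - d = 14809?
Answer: -2592/10709 ≈ -0.24204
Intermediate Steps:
d = -14804 (d = 5 - 1*14809 = 5 - 14809 = -14804)
(25167 - 32943)/((-68 + 101)**2 + (16234 - d)) = (25167 - 32943)/((-68 + 101)**2 + (16234 - 1*(-14804))) = -7776/(33**2 + (16234 + 14804)) = -7776/(1089 + 31038) = -7776/32127 = -7776*1/32127 = -2592/10709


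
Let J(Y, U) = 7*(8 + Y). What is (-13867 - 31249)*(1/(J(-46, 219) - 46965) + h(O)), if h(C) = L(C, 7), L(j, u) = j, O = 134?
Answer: -285537043548/47231 ≈ -6.0455e+6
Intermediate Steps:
J(Y, U) = 56 + 7*Y
h(C) = C
(-13867 - 31249)*(1/(J(-46, 219) - 46965) + h(O)) = (-13867 - 31249)*(1/((56 + 7*(-46)) - 46965) + 134) = -45116*(1/((56 - 322) - 46965) + 134) = -45116*(1/(-266 - 46965) + 134) = -45116*(1/(-47231) + 134) = -45116*(-1/47231 + 134) = -45116*6328953/47231 = -285537043548/47231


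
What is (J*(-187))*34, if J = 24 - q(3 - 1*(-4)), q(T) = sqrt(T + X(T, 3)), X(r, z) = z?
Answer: -152592 + 6358*sqrt(10) ≈ -1.3249e+5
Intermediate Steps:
q(T) = sqrt(3 + T) (q(T) = sqrt(T + 3) = sqrt(3 + T))
J = 24 - sqrt(10) (J = 24 - sqrt(3 + (3 - 1*(-4))) = 24 - sqrt(3 + (3 + 4)) = 24 - sqrt(3 + 7) = 24 - sqrt(10) ≈ 20.838)
(J*(-187))*34 = ((24 - sqrt(10))*(-187))*34 = (-4488 + 187*sqrt(10))*34 = -152592 + 6358*sqrt(10)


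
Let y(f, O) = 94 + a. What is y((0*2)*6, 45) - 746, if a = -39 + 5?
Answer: -686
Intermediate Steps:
a = -34
y(f, O) = 60 (y(f, O) = 94 - 34 = 60)
y((0*2)*6, 45) - 746 = 60 - 746 = -686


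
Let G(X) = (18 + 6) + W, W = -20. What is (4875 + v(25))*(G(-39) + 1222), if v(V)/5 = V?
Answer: 6130000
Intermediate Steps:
v(V) = 5*V
G(X) = 4 (G(X) = (18 + 6) - 20 = 24 - 20 = 4)
(4875 + v(25))*(G(-39) + 1222) = (4875 + 5*25)*(4 + 1222) = (4875 + 125)*1226 = 5000*1226 = 6130000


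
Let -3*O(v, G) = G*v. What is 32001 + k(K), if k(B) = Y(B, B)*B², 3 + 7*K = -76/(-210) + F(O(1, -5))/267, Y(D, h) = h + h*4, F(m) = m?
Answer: 48371075119713526921/1511561413881225 ≈ 32001.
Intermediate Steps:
O(v, G) = -G*v/3
Y(D, h) = 5*h (Y(D, h) = h + 4*h = 5*h)
K = -73784/196245 (K = -3/7 + (-76/(-210) - ⅓*(-5)*1/267)/7 = -3/7 + (-76*(-1/210) + (5/3)*(1/267))/7 = -3/7 + (38/105 + 5/801)/7 = -3/7 + (⅐)*(10321/28035) = -3/7 + 10321/196245 = -73784/196245 ≈ -0.37598)
k(B) = 5*B³ (k(B) = (5*B)*B² = 5*B³)
32001 + k(K) = 32001 + 5*(-73784/196245)³ = 32001 + 5*(-401685899554304/7557807069406125) = 32001 - 401685899554304/1511561413881225 = 48371075119713526921/1511561413881225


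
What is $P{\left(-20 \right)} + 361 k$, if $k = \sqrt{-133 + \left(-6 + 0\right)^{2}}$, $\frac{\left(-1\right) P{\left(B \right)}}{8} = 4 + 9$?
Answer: $-104 + 361 i \sqrt{97} \approx -104.0 + 3555.4 i$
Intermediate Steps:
$P{\left(B \right)} = -104$ ($P{\left(B \right)} = - 8 \left(4 + 9\right) = \left(-8\right) 13 = -104$)
$k = i \sqrt{97}$ ($k = \sqrt{-133 + \left(-6\right)^{2}} = \sqrt{-133 + 36} = \sqrt{-97} = i \sqrt{97} \approx 9.8489 i$)
$P{\left(-20 \right)} + 361 k = -104 + 361 i \sqrt{97}$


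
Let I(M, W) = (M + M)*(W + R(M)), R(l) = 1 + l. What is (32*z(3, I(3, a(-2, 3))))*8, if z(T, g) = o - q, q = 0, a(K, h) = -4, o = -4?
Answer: -1024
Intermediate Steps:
I(M, W) = 2*M*(1 + M + W) (I(M, W) = (M + M)*(W + (1 + M)) = (2*M)*(1 + M + W) = 2*M*(1 + M + W))
z(T, g) = -4 (z(T, g) = -4 - 1*0 = -4 + 0 = -4)
(32*z(3, I(3, a(-2, 3))))*8 = (32*(-4))*8 = -128*8 = -1024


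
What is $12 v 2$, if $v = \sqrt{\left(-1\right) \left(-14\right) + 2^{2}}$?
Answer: $72 \sqrt{2} \approx 101.82$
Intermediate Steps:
$v = 3 \sqrt{2}$ ($v = \sqrt{14 + 4} = \sqrt{18} = 3 \sqrt{2} \approx 4.2426$)
$12 v 2 = 12 \cdot 3 \sqrt{2} \cdot 2 = 36 \sqrt{2} \cdot 2 = 72 \sqrt{2}$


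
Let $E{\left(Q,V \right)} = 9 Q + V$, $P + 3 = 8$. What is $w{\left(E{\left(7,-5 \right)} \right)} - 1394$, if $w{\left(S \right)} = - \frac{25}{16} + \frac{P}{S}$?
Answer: $- \frac{647501}{464} \approx -1395.5$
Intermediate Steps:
$P = 5$ ($P = -3 + 8 = 5$)
$E{\left(Q,V \right)} = V + 9 Q$
$w{\left(S \right)} = - \frac{25}{16} + \frac{5}{S}$
$w{\left(E{\left(7,-5 \right)} \right)} - 1394 = \left(- \frac{25}{16} + \frac{5}{-5 + 9 \cdot 7}\right) - 1394 = \left(- \frac{25}{16} + \frac{5}{-5 + 63}\right) - 1394 = \left(- \frac{25}{16} + \frac{5}{58}\right) - 1394 = - \frac{685}{464} - 1394 = - \frac{647501}{464}$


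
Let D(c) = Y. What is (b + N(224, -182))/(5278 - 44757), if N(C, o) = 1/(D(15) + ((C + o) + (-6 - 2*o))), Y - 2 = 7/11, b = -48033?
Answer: 212738146/174852491 ≈ 1.2167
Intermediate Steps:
Y = 29/11 (Y = 2 + 7/11 = 29/11 ≈ 2.6364)
D(c) = 29/11
N(C, o) = 1/(-37/11 + C - o) (N(C, o) = 1/(29/11 + ((C + o) + (-6 - 2*o))) = 1/(29/11 + (-6 + C - o)) = 1/(-37/11 + C - o))
(b + N(224, -182))/(5278 - 44757) = (-48033 + 11/(-37 - 11*(-182) + 11*224))/(5278 - 44757) = (-48033 + 11/(-37 + 2002 + 2464))/(-39479) = (-48033 + 11/4429)*(-1/39479) = -212738146/4429*(-1/39479) = 212738146/174852491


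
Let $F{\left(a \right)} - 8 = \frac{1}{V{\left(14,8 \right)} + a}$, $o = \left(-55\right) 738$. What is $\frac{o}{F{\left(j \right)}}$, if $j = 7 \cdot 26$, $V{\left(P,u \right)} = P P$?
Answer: $- \frac{278964}{55} \approx -5072.1$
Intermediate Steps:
$V{\left(P,u \right)} = P^{2}$
$o = -40590$
$j = 182$
$F{\left(a \right)} = 8 + \frac{1}{196 + a}$ ($F{\left(a \right)} = 8 + \frac{1}{14^{2} + a} = 8 + \frac{1}{196 + a}$)
$\frac{o}{F{\left(j \right)}} = - \frac{40590}{\frac{1}{196 + 182} \left(1569 + 8 \cdot 182\right)} = - \frac{40590}{\frac{1}{378} \left(1569 + 1456\right)} = - \frac{40590}{\frac{1}{378} \cdot 3025} = - \frac{40590}{\frac{3025}{378}} = \left(-40590\right) \frac{378}{3025} = - \frac{278964}{55}$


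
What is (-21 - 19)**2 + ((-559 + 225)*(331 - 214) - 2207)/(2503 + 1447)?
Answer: 1255743/790 ≈ 1589.5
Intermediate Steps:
(-21 - 19)**2 + ((-559 + 225)*(331 - 214) - 2207)/(2503 + 1447) = (-40)**2 + (-334*117 - 2207)/3950 = 1600 + (-39078 - 2207)*(1/3950) = 1600 - 41285*1/3950 = 1600 - 8257/790 = 1255743/790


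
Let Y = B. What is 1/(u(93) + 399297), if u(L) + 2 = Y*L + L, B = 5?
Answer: 1/399853 ≈ 2.5009e-6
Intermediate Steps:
Y = 5
u(L) = -2 + 6*L (u(L) = -2 + (5*L + L) = -2 + 6*L)
1/(u(93) + 399297) = 1/((-2 + 6*93) + 399297) = 1/((-2 + 558) + 399297) = 1/(556 + 399297) = 1/399853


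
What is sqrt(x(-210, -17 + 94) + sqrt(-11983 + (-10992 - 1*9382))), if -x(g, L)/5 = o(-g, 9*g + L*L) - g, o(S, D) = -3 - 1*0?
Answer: sqrt(-1035 + I*sqrt(32357)) ≈ 2.7852 + 32.292*I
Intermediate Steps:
o(S, D) = -3 (o(S, D) = -3 + 0 = -3)
x(g, L) = 15 + 5*g (x(g, L) = -5*(-3 - g) = 15 + 5*g)
sqrt(x(-210, -17 + 94) + sqrt(-11983 + (-10992 - 1*9382))) = sqrt((15 + 5*(-210)) + sqrt(-11983 + (-10992 - 1*9382))) = sqrt((15 - 1050) + sqrt(-11983 + (-10992 - 9382))) = sqrt(-1035 + sqrt(-11983 - 20374)) = sqrt(-1035 + sqrt(-32357)) = sqrt(-1035 + I*sqrt(32357))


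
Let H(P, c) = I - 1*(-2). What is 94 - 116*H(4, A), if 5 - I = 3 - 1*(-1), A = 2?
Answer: -254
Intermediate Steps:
I = 1 (I = 5 - (3 - 1*(-1)) = 5 - (3 + 1) = 5 - 1*4 = 5 - 4 = 1)
H(P, c) = 3 (H(P, c) = 1 - 1*(-2) = 1 + 2 = 3)
94 - 116*H(4, A) = 94 - 116*3 = 94 - 348 = -254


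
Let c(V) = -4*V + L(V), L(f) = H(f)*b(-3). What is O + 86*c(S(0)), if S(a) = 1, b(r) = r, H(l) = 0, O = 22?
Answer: -322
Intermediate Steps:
L(f) = 0 (L(f) = 0*(-3) = 0)
c(V) = -4*V (c(V) = -4*V + 0 = -4*V)
O + 86*c(S(0)) = 22 + 86*(-4*1) = 22 + 86*(-4) = 22 - 344 = -322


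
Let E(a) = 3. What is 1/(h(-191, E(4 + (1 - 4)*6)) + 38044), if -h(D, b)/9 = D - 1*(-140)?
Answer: 1/38503 ≈ 2.5972e-5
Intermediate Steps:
h(D, b) = -1260 - 9*D (h(D, b) = -9*(D - 1*(-140)) = -9*(D + 140) = -9*(140 + D) = -1260 - 9*D)
1/(h(-191, E(4 + (1 - 4)*6)) + 38044) = 1/((-1260 - 9*(-191)) + 38044) = 1/((-1260 + 1719) + 38044) = 1/(459 + 38044) = 1/38503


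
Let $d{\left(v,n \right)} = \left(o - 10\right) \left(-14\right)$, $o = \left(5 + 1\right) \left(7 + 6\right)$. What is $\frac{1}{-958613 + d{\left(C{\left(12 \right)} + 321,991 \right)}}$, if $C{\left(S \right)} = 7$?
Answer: $- \frac{1}{959565} \approx -1.0421 \cdot 10^{-6}$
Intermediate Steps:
$o = 78$ ($o = 6 \cdot 13 = 78$)
$d{\left(v,n \right)} = -952$ ($d{\left(v,n \right)} = \left(78 - 10\right) \left(-14\right) = 68 \left(-14\right) = -952$)
$\frac{1}{-958613 + d{\left(C{\left(12 \right)} + 321,991 \right)}} = \frac{1}{-958613 - 952} = \frac{1}{-959565} = - \frac{1}{959565}$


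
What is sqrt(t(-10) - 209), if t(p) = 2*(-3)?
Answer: I*sqrt(215) ≈ 14.663*I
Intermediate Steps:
t(p) = -6
sqrt(t(-10) - 209) = sqrt(-6 - 209) = sqrt(-215) = I*sqrt(215)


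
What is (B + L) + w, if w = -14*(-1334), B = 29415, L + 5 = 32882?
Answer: 80968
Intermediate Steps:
L = 32877 (L = -5 + 32882 = 32877)
w = 18676
(B + L) + w = (29415 + 32877) + 18676 = 62292 + 18676 = 80968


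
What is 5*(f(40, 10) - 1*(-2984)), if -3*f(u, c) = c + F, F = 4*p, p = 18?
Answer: 44350/3 ≈ 14783.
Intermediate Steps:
F = 72 (F = 4*18 = 72)
f(u, c) = -24 - c/3 (f(u, c) = -(c + 72)/3 = -(72 + c)/3 = -24 - c/3)
5*(f(40, 10) - 1*(-2984)) = 5*((-24 - ⅓*10) - 1*(-2984)) = 5*((-24 - 10/3) + 2984) = 5*(-82/3 + 2984) = 5*(8870/3) = 44350/3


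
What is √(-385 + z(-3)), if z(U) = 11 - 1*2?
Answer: 2*I*√94 ≈ 19.391*I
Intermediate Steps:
z(U) = 9 (z(U) = 11 - 2 = 9)
√(-385 + z(-3)) = √(-385 + 9) = √(-376) = 2*I*√94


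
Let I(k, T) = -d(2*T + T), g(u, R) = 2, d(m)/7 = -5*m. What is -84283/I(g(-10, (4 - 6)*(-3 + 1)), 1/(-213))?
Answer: 5984093/35 ≈ 1.7097e+5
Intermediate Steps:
d(m) = -35*m (d(m) = 7*(-5*m) = -35*m)
I(k, T) = 105*T (I(k, T) = -(-35)*(2*T + T) = -(-35)*3*T = -(-105)*T = 105*T)
-84283/I(g(-10, (4 - 6)*(-3 + 1)), 1/(-213)) = -84283/(105/(-213)) = -84283/(105*(-1/213)) = -84283/(-35/71) = -84283*(-71/35) = 5984093/35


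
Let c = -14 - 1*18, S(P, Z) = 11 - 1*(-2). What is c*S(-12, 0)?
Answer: -416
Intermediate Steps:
S(P, Z) = 13 (S(P, Z) = 11 + 2 = 13)
c = -32 (c = -14 - 18 = -32)
c*S(-12, 0) = -32*13 = -416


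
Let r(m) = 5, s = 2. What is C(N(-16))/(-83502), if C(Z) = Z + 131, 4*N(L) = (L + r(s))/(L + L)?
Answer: -5593/3562752 ≈ -0.0015699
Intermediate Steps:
N(L) = (5 + L)/(8*L) (N(L) = ((L + 5)/(L + L))/4 = ((5 + L)/((2*L)))/4 = ((5 + L)*(1/(2*L)))/4 = ((5 + L)/(2*L))/4 = (5 + L)/(8*L))
C(Z) = 131 + Z
C(N(-16))/(-83502) = (131 + (1/8)*(5 - 16)/(-16))/(-83502) = (131 + (1/8)*(-1/16)*(-11))*(-1/83502) = (131 + 11/128)*(-1/83502) = (16779/128)*(-1/83502) = -5593/3562752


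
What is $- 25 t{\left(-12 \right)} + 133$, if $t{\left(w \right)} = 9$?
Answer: $-92$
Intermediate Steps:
$- 25 t{\left(-12 \right)} + 133 = \left(-25\right) 9 + 133 = -225 + 133 = -92$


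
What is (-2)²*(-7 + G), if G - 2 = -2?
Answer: -28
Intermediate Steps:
G = 0 (G = 2 - 2 = 0)
(-2)²*(-7 + G) = (-2)²*(-7 + 0) = 4*(-7) = -28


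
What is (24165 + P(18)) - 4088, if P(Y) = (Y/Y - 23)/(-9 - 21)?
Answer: 301166/15 ≈ 20078.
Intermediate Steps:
P(Y) = 11/15 (P(Y) = (1 - 23)/(-30) = -22*(-1/30) = 11/15)
(24165 + P(18)) - 4088 = (24165 + 11/15) - 4088 = 362486/15 - 4088 = 301166/15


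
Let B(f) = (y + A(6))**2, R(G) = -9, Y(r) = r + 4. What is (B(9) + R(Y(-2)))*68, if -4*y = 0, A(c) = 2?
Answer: -340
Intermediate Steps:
y = 0 (y = -1/4*0 = 0)
Y(r) = 4 + r
B(f) = 4 (B(f) = (0 + 2)**2 = 2**2 = 4)
(B(9) + R(Y(-2)))*68 = (4 - 9)*68 = -5*68 = -340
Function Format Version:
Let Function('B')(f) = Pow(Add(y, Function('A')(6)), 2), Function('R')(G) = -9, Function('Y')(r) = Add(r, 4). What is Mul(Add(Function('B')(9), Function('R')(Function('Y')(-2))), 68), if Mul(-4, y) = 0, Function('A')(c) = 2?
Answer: -340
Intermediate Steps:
y = 0 (y = Mul(Rational(-1, 4), 0) = 0)
Function('Y')(r) = Add(4, r)
Function('B')(f) = 4 (Function('B')(f) = Pow(Add(0, 2), 2) = Pow(2, 2) = 4)
Mul(Add(Function('B')(9), Function('R')(Function('Y')(-2))), 68) = Mul(Add(4, -9), 68) = Mul(-5, 68) = -340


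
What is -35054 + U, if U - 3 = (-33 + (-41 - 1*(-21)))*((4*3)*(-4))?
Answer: -32507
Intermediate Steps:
U = 2547 (U = 3 + (-33 + (-41 - 1*(-21)))*((4*3)*(-4)) = 3 + (-33 + (-41 + 21))*(12*(-4)) = 3 + (-33 - 20)*(-48) = 3 - 53*(-48) = 3 + 2544 = 2547)
-35054 + U = -35054 + 2547 = -32507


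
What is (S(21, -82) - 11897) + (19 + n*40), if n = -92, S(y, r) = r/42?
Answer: -326759/21 ≈ -15560.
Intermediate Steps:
S(y, r) = r/42 (S(y, r) = r*(1/42) = r/42)
(S(21, -82) - 11897) + (19 + n*40) = ((1/42)*(-82) - 11897) + (19 - 92*40) = (-41/21 - 11897) + (19 - 3680) = -249878/21 - 3661 = -326759/21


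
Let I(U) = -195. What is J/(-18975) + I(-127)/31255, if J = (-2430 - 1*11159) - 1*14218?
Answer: 2508428/1719025 ≈ 1.4592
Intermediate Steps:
J = -27807 (J = (-2430 - 11159) - 14218 = -13589 - 14218 = -27807)
J/(-18975) + I(-127)/31255 = -27807/(-18975) - 195/31255 = -27807*(-1/18975) - 195*1/31255 = 403/275 - 39/6251 = 2508428/1719025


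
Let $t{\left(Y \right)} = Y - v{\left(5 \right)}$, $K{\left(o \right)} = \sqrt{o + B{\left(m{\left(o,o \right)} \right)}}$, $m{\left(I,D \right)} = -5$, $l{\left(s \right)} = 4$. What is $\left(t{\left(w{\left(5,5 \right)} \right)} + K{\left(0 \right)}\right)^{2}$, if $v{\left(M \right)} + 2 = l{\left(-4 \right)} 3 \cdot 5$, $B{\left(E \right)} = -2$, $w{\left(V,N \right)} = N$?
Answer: $\left(53 - i \sqrt{2}\right)^{2} \approx 2807.0 - 149.91 i$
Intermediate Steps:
$K{\left(o \right)} = \sqrt{-2 + o}$ ($K{\left(o \right)} = \sqrt{o - 2} = \sqrt{-2 + o}$)
$v{\left(M \right)} = 58$ ($v{\left(M \right)} = -2 + 4 \cdot 3 \cdot 5 = -2 + 12 \cdot 5 = -2 + 60 = 58$)
$t{\left(Y \right)} = -58 + Y$ ($t{\left(Y \right)} = Y - 58 = -58 + Y$)
$\left(t{\left(w{\left(5,5 \right)} \right)} + K{\left(0 \right)}\right)^{2} = \left(\left(-58 + 5\right) + \sqrt{-2 + 0}\right)^{2} = \left(-53 + \sqrt{-2}\right)^{2} = \left(-53 + i \sqrt{2}\right)^{2}$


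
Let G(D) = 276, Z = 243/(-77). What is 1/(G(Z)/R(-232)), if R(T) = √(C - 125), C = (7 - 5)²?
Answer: 11*I/276 ≈ 0.039855*I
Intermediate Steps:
C = 4 (C = 2² = 4)
Z = -243/77 (Z = 243*(-1/77) = -243/77 ≈ -3.1558)
R(T) = 11*I (R(T) = √(4 - 125) = √(-121) = 11*I)
1/(G(Z)/R(-232)) = 1/(276/((11*I))) = 1/(276*(-I/11)) = 1/(-276*I/11) = 11*I/276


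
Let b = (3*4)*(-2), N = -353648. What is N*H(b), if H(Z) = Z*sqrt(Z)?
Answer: 16975104*I*sqrt(6) ≈ 4.158e+7*I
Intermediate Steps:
b = -24 (b = 12*(-2) = -24)
H(Z) = Z**(3/2)
N*H(b) = -(-16975104)*I*sqrt(6) = 16975104*I*sqrt(6)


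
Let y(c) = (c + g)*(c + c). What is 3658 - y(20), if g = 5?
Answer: 2658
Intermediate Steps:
y(c) = 2*c*(5 + c) (y(c) = (c + 5)*(c + c) = (5 + c)*(2*c) = 2*c*(5 + c))
3658 - y(20) = 3658 - 2*20*(5 + 20) = 3658 - 2*20*25 = 3658 - 1*1000 = 3658 - 1000 = 2658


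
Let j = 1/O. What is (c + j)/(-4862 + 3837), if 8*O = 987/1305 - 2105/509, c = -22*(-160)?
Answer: -263194196/76691935 ≈ -3.4318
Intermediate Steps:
c = 3520
O = -374107/885660 (O = (987/1305 - 2105/509)/8 = (987*(1/1305) - 2105*1/509)/8 = (329/435 - 2105/509)/8 = (⅛)*(-748214/221415) = -374107/885660 ≈ -0.42240)
j = -885660/374107 (j = 1/(-374107/885660) = -885660/374107 ≈ -2.3674)
(c + j)/(-4862 + 3837) = (3520 - 885660/374107)/(-4862 + 3837) = (1315970980/374107)/(-1025) = (1315970980/374107)*(-1/1025) = -263194196/76691935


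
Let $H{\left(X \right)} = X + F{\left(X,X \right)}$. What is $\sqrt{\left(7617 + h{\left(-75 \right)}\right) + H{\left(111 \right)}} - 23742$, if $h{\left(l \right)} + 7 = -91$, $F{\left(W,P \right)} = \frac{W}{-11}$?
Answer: $-23742 + \frac{\sqrt{922009}}{11} \approx -23655.0$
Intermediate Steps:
$F{\left(W,P \right)} = - \frac{W}{11}$ ($F{\left(W,P \right)} = W \left(- \frac{1}{11}\right) = - \frac{W}{11}$)
$h{\left(l \right)} = -98$ ($h{\left(l \right)} = -7 - 91 = -98$)
$H{\left(X \right)} = \frac{10 X}{11}$ ($H{\left(X \right)} = X - \frac{X}{11} = \frac{10 X}{11}$)
$\sqrt{\left(7617 + h{\left(-75 \right)}\right) + H{\left(111 \right)}} - 23742 = \sqrt{\left(7617 - 98\right) + \frac{10}{11} \cdot 111} - 23742 = \sqrt{7519 + \frac{1110}{11}} - 23742 = \sqrt{\frac{83819}{11}} - 23742 = \frac{\sqrt{922009}}{11} - 23742 = -23742 + \frac{\sqrt{922009}}{11}$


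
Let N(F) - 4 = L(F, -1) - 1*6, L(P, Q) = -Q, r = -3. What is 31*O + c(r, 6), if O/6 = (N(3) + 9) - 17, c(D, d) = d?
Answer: -1668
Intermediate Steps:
N(F) = -1 (N(F) = 4 + (-1*(-1) - 1*6) = 4 + (1 - 6) = 4 - 5 = -1)
O = -54 (O = 6*((-1 + 9) - 17) = 6*(8 - 17) = 6*(-9) = -54)
31*O + c(r, 6) = 31*(-54) + 6 = -1674 + 6 = -1668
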